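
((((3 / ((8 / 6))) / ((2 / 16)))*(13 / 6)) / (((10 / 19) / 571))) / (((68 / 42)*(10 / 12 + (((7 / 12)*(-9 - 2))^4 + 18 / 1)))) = 46061555904 / 3021203365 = 15.25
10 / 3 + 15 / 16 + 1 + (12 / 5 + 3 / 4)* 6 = 5801 / 240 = 24.17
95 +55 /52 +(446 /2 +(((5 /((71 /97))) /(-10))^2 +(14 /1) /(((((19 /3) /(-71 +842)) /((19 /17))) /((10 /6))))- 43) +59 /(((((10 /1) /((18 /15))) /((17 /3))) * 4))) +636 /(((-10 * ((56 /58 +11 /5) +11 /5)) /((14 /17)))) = 149577497687387 /43336972900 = 3451.50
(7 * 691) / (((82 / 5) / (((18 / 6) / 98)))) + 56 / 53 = 613633 / 60844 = 10.09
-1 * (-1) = 1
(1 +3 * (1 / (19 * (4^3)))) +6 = 8515 / 1216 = 7.00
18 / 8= 9 / 4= 2.25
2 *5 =10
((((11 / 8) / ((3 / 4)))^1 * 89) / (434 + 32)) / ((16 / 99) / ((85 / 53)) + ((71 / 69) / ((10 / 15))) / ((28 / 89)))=884242590 / 12644119897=0.07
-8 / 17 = -0.47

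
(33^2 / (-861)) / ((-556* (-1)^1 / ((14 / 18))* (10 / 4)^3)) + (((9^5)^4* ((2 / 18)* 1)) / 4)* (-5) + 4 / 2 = -14434694885659466073924593 / 8548500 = -1688564647091240109.25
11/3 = 3.67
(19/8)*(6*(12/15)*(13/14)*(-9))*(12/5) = -40014/175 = -228.65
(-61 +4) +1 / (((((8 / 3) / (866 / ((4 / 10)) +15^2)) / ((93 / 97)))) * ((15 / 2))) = 57.57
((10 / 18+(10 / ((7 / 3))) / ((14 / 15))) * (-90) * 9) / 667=-204300 / 32683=-6.25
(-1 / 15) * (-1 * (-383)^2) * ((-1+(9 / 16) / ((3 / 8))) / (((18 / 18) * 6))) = 146689 / 180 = 814.94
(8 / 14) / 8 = 1 / 14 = 0.07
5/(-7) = -5/7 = -0.71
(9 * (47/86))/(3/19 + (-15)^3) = -2679/1838164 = -0.00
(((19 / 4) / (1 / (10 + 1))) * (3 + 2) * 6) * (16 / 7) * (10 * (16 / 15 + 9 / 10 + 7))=2248840 / 7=321262.86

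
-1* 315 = -315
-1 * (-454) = 454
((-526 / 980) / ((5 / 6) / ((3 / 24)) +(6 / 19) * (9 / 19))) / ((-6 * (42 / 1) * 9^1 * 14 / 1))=94943 / 38284233120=0.00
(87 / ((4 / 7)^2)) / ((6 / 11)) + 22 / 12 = 47069 / 96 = 490.30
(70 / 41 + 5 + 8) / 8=603 / 328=1.84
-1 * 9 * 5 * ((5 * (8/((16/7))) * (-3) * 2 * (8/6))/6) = 1050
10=10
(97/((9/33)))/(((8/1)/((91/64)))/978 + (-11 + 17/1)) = 15826811/267250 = 59.22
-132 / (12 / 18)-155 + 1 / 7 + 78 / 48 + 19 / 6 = -58475 / 168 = -348.07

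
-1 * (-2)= 2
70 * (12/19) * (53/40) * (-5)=-5565/19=-292.89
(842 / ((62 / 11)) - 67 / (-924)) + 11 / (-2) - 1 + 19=4639171 / 28644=161.96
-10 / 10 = -1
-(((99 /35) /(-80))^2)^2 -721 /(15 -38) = 31.35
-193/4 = -48.25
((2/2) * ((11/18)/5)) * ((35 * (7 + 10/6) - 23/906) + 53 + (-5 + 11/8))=4686451/108720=43.11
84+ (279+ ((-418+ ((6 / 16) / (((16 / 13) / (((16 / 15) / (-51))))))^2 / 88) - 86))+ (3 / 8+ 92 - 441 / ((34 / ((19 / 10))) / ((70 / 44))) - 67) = -56702534231 / 366220800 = -154.83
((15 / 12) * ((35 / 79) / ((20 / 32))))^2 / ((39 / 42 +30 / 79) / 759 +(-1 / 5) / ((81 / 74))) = -7029099000 / 1620383773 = -4.34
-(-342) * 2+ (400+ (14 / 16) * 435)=11717 / 8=1464.62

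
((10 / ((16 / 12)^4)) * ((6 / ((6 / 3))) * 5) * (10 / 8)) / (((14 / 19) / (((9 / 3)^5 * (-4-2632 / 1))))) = -92419066125 / 1792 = -51573139.58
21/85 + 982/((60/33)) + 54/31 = 2856809/5270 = 542.09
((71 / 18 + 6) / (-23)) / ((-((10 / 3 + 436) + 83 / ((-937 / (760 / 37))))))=6205751 / 6279621276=0.00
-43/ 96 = -0.45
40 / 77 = 0.52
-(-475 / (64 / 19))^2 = -19885.41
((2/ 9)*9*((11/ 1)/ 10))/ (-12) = -11/ 60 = -0.18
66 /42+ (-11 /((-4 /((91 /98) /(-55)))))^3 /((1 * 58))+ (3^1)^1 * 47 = 142.57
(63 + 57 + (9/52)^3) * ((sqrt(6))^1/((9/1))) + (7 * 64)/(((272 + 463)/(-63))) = -192/5 + 5624563 * sqrt(6)/421824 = -5.74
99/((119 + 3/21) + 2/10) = 3465/4177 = 0.83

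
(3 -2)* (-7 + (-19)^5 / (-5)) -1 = 495211.80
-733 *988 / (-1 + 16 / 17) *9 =110803212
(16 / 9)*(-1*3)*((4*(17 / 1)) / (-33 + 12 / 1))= 1088 / 63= 17.27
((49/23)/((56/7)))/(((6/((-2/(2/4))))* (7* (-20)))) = 7/5520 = 0.00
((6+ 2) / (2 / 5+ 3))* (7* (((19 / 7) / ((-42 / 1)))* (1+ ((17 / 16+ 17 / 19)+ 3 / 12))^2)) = -1584375 / 144704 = -10.95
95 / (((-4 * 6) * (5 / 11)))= -209 / 24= -8.71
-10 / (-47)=10 / 47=0.21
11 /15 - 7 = -94 /15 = -6.27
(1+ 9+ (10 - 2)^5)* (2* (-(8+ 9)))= -1114452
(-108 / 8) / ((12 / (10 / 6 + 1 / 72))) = -121 / 64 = -1.89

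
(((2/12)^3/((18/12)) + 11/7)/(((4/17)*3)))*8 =60707/3402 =17.84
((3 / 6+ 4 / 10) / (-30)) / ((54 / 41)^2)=-1681 / 97200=-0.02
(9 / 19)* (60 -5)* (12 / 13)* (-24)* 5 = -712800 / 247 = -2885.83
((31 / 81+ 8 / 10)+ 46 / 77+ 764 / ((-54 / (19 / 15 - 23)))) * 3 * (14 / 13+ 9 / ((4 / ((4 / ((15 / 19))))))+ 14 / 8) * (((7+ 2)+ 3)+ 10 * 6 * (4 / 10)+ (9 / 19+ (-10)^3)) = -24188917340143 / 1901900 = -12718290.84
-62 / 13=-4.77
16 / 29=0.55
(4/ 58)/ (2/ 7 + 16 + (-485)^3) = -14/ 23159074069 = -0.00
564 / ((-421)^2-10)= 188 / 59077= 0.00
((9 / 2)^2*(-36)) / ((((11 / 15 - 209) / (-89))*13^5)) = -973215 / 1159919332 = -0.00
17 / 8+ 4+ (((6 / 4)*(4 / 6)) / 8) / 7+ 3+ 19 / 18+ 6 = 2041 / 126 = 16.20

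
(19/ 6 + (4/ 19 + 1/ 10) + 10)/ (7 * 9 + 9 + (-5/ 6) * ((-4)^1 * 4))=3841/ 24320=0.16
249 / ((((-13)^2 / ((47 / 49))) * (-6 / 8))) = -15604 / 8281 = -1.88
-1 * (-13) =13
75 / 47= 1.60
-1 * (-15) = 15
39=39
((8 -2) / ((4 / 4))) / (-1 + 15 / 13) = 39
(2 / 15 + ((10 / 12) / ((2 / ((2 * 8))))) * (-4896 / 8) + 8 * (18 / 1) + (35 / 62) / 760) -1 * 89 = -4024.87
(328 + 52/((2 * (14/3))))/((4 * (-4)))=-2335/112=-20.85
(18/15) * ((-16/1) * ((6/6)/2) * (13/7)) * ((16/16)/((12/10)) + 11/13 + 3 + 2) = -4168/35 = -119.09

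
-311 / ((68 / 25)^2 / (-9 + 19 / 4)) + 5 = 183.65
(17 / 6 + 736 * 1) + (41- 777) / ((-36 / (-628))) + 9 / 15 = -1088971 / 90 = -12099.68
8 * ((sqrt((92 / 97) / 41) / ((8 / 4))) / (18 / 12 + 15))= 16 * sqrt(91471) / 131241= 0.04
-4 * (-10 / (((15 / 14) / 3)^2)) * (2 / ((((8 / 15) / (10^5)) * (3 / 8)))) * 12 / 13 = 3763200000 / 13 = 289476923.08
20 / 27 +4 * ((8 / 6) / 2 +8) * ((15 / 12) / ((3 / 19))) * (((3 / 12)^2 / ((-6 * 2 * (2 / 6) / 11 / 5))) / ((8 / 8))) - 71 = -264479 / 864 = -306.11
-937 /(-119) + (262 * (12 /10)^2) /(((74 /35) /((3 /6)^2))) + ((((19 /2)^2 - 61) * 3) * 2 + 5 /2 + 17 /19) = 96782573 /418285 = 231.38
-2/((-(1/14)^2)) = 392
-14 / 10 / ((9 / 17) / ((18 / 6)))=-119 / 15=-7.93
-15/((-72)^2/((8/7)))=-5/1512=-0.00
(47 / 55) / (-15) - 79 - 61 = -115547 / 825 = -140.06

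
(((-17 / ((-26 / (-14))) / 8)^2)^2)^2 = 40213853471634241 / 13685690504052736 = 2.94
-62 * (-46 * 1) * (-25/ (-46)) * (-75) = -116250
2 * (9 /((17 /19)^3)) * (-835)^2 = 86080792950 /4913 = 17521024.41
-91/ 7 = -13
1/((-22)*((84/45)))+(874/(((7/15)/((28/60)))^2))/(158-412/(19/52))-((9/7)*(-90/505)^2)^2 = -3833161095201899/4133053524770632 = -0.93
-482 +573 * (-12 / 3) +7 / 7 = -2773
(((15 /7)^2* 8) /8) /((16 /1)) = 225 /784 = 0.29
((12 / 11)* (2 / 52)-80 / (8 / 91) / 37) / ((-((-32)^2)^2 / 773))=25104721 / 1387003904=0.02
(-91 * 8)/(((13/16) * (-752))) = 56/47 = 1.19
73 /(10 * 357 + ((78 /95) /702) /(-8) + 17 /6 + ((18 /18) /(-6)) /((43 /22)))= 0.02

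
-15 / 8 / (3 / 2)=-5 / 4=-1.25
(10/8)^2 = 25/16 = 1.56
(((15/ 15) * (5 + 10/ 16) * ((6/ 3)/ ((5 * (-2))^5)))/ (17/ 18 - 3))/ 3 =27/ 1480000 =0.00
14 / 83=0.17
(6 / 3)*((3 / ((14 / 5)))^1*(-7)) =-15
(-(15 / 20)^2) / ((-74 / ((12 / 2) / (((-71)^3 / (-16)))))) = 27 / 13242707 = 0.00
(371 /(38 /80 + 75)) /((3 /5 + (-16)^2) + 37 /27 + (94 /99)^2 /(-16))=2908936800 /152629490833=0.02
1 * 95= 95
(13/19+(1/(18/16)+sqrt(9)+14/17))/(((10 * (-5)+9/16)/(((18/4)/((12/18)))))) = -0.74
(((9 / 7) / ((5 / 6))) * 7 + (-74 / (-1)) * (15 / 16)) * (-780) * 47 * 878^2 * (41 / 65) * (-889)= 6352764065426646 / 5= 1270552813085329.20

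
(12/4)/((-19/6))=-0.95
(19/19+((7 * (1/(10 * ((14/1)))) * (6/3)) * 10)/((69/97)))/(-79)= -166/5451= -0.03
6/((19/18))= 108/19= 5.68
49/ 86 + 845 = 72719/ 86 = 845.57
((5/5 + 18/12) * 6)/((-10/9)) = -27/2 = -13.50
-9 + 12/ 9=-23/ 3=-7.67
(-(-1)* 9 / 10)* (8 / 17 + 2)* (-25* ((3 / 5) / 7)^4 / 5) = -0.00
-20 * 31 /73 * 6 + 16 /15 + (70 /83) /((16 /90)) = -16413199 /363540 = -45.15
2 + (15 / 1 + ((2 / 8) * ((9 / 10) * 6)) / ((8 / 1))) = 2747 / 160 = 17.17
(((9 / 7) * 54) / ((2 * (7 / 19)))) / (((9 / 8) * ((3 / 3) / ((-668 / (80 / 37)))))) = -6339654 / 245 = -25876.14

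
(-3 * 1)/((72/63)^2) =-147/64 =-2.30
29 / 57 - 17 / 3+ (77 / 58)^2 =-217021 / 63916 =-3.40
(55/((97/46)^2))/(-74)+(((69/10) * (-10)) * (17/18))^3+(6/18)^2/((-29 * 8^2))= -4827960542506855/17445640896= -276743.09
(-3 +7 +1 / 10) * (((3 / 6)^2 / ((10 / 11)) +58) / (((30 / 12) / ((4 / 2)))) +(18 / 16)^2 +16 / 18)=28796473 / 144000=199.98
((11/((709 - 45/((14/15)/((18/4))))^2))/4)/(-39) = -2156/7402423431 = -0.00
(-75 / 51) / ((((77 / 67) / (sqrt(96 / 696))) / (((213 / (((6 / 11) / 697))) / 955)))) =-975185*sqrt(29) / 38773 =-135.44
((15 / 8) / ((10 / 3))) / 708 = 3 / 3776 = 0.00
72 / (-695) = -72 / 695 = -0.10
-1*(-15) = 15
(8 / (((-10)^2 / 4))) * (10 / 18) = 8 / 45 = 0.18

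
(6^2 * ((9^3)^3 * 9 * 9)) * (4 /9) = 502096953744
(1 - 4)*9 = -27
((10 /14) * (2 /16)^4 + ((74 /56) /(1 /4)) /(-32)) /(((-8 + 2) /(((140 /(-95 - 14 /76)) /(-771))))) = 149815 /2855635968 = 0.00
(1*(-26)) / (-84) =13 / 42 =0.31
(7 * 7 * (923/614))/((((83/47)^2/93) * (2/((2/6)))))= 366.10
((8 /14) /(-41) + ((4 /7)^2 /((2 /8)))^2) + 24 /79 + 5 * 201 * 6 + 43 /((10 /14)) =236890130089 /38884195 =6092.20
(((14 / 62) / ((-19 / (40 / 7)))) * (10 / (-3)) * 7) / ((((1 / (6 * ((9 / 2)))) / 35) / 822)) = 1230906.62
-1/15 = -0.07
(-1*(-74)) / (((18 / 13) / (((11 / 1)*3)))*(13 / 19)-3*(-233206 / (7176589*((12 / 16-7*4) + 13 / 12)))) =2962.07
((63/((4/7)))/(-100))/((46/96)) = -1323/575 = -2.30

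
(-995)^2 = 990025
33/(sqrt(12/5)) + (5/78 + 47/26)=73/39 + 11*sqrt(15)/2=23.17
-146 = -146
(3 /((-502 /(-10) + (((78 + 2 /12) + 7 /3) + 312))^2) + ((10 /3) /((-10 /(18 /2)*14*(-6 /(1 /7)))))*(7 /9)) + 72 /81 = 489966625 /548753212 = 0.89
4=4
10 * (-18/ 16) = -45/ 4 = -11.25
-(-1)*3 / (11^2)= 3 / 121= 0.02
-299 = -299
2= 2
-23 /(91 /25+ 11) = -575 /366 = -1.57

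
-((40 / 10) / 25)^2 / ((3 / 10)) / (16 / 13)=-26 / 375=-0.07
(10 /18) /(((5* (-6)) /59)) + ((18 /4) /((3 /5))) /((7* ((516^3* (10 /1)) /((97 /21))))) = -9807135413 /8976022272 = -1.09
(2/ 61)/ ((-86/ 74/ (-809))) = 59866/ 2623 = 22.82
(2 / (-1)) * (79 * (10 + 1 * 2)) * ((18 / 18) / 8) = -237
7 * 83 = 581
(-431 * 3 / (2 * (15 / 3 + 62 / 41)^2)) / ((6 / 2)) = -5.08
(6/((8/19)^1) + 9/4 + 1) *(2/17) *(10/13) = 350/221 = 1.58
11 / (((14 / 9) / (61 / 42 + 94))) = 132297 / 196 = 674.98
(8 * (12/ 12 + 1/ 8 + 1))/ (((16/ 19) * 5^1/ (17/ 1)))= 68.64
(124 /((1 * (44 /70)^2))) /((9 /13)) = 493675 /1089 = 453.33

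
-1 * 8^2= -64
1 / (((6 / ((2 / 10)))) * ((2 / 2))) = 1 / 30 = 0.03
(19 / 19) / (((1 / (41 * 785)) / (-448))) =-14418880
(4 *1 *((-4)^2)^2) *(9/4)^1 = 2304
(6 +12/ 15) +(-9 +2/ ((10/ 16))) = 1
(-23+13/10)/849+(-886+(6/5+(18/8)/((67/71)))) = -1003918091/1137660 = -882.44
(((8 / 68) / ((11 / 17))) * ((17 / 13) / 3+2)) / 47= 190 / 20163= 0.01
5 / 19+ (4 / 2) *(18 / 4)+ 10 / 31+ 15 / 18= 36821 / 3534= 10.42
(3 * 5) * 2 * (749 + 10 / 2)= 22620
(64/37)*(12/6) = 128/37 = 3.46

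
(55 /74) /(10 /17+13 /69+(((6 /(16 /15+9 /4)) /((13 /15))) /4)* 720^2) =166900305 /60747686080018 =0.00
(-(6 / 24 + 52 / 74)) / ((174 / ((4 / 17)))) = -47 / 36482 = -0.00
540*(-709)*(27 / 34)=-5168610 / 17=-304035.88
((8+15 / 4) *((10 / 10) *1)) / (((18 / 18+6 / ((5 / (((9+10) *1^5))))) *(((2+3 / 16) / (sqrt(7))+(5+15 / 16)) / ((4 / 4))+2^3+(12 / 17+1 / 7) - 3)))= 10547270 / 250560153 - 279650 *sqrt(7) / 250560153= 0.04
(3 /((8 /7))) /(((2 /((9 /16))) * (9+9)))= 21 /512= 0.04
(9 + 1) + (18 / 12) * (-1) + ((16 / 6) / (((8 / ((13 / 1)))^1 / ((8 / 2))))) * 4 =467 / 6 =77.83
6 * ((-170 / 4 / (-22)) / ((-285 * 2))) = -17 / 836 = -0.02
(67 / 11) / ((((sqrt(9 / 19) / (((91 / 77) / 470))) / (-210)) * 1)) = -6097 * sqrt(19) / 5687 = -4.67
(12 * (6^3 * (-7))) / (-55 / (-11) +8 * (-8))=18144 / 59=307.53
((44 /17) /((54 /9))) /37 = 22 /1887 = 0.01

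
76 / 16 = 19 / 4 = 4.75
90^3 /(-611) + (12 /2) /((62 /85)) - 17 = -22765192 /18941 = -1201.90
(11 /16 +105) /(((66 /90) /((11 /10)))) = 5073 /32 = 158.53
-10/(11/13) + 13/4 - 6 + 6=-377/44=-8.57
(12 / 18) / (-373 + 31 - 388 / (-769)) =-769 / 393915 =-0.00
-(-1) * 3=3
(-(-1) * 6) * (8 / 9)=16 / 3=5.33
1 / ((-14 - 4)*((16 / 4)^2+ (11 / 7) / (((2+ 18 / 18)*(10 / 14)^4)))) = -625 / 202638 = -0.00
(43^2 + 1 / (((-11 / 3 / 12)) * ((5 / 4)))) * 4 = 406204 / 55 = 7385.53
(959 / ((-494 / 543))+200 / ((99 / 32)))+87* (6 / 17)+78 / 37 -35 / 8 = -118253322743 / 123047496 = -961.04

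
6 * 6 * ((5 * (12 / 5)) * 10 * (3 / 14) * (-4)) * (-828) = 21461760 / 7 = 3065965.71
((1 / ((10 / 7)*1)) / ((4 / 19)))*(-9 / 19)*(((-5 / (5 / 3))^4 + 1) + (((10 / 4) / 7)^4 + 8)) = -141.78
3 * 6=18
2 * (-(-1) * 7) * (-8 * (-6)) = 672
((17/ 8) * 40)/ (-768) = -85/ 768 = -0.11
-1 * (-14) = 14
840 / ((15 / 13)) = 728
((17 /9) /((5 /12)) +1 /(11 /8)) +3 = 1363 /165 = 8.26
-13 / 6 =-2.17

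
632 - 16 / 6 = 1888 / 3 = 629.33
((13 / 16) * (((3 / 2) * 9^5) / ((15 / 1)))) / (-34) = -767637 / 5440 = -141.11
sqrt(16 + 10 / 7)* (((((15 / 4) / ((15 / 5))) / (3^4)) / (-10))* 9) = -sqrt(854) / 504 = -0.06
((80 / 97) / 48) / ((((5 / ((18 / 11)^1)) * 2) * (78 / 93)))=93 / 27742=0.00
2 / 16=1 / 8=0.12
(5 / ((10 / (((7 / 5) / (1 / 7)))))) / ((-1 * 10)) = -49 / 100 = -0.49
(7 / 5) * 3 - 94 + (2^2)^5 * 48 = 245311 / 5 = 49062.20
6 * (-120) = -720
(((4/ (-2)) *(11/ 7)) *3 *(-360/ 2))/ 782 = 5940/ 2737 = 2.17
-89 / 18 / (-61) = 89 / 1098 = 0.08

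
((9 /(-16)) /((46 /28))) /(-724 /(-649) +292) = -5841 /5000384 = -0.00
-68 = -68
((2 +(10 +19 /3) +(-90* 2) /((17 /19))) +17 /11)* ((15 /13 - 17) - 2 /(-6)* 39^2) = -649405580 /7293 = -89045.05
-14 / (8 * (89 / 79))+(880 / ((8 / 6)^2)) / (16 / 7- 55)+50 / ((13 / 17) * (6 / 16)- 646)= -14126525661 / 1281776932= -11.02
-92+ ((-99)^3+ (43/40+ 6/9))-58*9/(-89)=-10363694639/10680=-970383.39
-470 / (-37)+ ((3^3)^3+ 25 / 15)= 2186408 / 111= 19697.37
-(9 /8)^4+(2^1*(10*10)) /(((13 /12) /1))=9745107 /53248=183.01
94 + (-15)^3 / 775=2779 / 31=89.65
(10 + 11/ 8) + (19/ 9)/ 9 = 7523/ 648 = 11.61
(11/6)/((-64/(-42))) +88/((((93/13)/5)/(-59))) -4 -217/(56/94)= -23783383/5952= -3995.86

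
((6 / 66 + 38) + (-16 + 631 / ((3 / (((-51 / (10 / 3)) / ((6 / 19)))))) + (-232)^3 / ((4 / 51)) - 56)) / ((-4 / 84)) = 735603868503 / 220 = 3343653947.74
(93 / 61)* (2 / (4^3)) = 93 / 1952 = 0.05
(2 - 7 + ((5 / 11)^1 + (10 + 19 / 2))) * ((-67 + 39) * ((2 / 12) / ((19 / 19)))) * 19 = -43757 / 33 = -1325.97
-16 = -16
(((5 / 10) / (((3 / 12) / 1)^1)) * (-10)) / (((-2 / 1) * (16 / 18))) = 45 / 4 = 11.25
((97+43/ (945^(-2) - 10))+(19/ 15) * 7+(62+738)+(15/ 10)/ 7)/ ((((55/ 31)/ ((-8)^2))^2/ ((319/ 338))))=48261994175233829888/ 43578498838875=1107472.62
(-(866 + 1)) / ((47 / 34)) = -29478 / 47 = -627.19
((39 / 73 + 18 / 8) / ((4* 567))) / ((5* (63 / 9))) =271 / 7726320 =0.00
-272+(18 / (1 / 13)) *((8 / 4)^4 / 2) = 1600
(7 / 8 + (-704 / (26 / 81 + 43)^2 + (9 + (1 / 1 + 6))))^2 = 21831792095757609 / 80191451881024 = 272.25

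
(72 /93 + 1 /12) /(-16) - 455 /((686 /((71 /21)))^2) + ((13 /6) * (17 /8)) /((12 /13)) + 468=1159070429977 /2450863968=472.92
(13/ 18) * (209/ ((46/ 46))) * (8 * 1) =10868/ 9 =1207.56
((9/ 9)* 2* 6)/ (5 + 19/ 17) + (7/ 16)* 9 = 1227/ 208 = 5.90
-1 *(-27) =27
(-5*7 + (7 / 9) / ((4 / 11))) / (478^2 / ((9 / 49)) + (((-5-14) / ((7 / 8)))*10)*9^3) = -8281 / 273589168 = -0.00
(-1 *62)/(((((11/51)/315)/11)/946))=-942244380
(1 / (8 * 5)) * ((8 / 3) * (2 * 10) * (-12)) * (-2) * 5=160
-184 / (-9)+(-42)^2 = 16060 / 9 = 1784.44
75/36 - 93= -1091/12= -90.92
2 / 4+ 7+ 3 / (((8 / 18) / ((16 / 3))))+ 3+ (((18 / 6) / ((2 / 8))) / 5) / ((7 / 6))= 3399 / 70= 48.56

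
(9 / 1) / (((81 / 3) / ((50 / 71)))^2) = 2500 / 408321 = 0.01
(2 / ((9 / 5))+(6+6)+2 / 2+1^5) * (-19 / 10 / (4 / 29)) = -9367 / 45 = -208.16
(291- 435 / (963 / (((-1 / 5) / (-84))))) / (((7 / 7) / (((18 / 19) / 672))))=7846495 / 19126464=0.41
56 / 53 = 1.06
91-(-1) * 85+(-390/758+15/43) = 2865572/16297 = 175.83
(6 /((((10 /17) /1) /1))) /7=51 /35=1.46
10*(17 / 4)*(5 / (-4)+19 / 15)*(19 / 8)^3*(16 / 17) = 6859 / 768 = 8.93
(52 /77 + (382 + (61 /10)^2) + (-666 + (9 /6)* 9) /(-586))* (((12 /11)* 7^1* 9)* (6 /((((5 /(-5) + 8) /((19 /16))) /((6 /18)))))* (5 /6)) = 81209217213 /9926840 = 8180.77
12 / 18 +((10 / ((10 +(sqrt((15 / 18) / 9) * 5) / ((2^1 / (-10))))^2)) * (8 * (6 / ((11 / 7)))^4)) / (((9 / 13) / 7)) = 512096256 * sqrt(30) / 190333 +3968919014 / 259545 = 30028.46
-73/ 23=-3.17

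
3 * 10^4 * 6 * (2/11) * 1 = 360000/11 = 32727.27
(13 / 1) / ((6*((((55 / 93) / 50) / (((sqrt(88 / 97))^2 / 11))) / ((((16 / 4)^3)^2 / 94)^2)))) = 67612180480 / 2357003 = 28685.66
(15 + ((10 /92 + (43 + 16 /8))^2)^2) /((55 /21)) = 77861589970353 /49252016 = 1580881.28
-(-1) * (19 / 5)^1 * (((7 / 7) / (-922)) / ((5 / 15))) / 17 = -0.00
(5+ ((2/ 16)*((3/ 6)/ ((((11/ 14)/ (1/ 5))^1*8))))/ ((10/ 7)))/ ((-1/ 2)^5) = -160.04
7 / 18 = 0.39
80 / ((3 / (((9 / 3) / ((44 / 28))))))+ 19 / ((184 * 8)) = 824529 / 16192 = 50.92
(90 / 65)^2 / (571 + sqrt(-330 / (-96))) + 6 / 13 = 136618314 / 293868523-432 * sqrt(55) / 293868523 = 0.46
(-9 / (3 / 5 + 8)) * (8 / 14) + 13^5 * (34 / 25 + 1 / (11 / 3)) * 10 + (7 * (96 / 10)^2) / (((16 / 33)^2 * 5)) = 2509220793127 / 413875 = 6062750.33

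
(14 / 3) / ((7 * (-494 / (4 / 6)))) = -2 / 2223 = -0.00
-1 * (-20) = 20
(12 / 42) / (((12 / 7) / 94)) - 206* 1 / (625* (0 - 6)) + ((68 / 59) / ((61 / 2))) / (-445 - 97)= 9583540254 / 609580625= 15.72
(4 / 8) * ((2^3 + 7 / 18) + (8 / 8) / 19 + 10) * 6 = 6307 / 114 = 55.32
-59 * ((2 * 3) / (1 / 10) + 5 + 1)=-3894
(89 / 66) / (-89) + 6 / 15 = 127 / 330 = 0.38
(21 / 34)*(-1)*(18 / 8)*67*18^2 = -1025703 / 34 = -30167.74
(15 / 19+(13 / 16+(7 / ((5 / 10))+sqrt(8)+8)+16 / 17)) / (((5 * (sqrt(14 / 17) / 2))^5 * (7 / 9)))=41616 * sqrt(119) / 7503125+19406367 * sqrt(238) / 570237500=0.59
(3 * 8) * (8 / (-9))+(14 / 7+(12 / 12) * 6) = -40 / 3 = -13.33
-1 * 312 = -312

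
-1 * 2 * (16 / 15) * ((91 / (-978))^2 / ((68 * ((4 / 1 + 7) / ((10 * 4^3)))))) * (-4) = 8479744 / 134146881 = 0.06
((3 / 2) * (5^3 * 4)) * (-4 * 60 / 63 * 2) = -40000 / 7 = -5714.29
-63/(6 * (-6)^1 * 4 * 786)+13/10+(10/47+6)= 22204573/2955360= 7.51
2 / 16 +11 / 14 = 51 / 56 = 0.91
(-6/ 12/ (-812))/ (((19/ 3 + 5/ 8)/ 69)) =207/ 33901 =0.01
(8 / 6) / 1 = 4 / 3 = 1.33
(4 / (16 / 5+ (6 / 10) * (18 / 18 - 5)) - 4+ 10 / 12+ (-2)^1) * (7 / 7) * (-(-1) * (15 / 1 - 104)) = 89 / 6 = 14.83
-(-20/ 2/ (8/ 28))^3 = 42875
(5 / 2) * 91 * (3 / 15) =91 / 2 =45.50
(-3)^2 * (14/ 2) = 63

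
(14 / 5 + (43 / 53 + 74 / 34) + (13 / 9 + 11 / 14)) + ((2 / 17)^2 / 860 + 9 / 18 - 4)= 4.52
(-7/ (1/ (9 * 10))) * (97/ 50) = -6111/ 5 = -1222.20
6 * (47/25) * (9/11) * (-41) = -104058/275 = -378.39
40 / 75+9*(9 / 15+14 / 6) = 26.93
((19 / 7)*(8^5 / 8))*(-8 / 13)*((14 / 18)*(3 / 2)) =-311296 / 39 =-7981.95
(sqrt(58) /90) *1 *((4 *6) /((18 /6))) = 0.68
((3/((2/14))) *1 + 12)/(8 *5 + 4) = 3/4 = 0.75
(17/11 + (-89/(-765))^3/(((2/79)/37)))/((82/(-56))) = -530439987098/201911403375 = -2.63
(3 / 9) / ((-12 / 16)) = -4 / 9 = -0.44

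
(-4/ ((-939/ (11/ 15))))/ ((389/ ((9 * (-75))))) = -660/ 121757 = -0.01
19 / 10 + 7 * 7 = 509 / 10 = 50.90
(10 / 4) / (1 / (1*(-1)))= -5 / 2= -2.50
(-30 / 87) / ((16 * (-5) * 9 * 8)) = 1 / 16704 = 0.00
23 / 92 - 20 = -79 / 4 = -19.75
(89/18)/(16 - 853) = -89/15066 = -0.01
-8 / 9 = -0.89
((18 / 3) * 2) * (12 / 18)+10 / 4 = 21 / 2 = 10.50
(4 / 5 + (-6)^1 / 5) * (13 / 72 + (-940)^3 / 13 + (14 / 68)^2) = 17282791811693 / 676260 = 25556430.68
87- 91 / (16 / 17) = -155 / 16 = -9.69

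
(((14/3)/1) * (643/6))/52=4501/468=9.62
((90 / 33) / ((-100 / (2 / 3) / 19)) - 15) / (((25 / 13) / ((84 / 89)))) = -921648 / 122375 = -7.53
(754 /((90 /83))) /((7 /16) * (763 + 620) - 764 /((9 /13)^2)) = -4505904 /6408475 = -0.70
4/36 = 1/9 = 0.11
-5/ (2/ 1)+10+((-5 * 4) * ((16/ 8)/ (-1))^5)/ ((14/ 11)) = 7145/ 14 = 510.36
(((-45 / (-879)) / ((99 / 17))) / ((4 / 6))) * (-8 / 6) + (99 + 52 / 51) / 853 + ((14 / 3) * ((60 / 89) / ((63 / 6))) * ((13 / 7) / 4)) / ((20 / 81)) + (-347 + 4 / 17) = -10077433656369 / 29116978429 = -346.10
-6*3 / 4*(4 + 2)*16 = -432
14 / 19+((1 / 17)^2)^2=1169313 / 1586899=0.74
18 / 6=3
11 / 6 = 1.83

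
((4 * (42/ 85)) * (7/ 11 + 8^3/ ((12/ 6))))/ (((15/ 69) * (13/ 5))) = 897.41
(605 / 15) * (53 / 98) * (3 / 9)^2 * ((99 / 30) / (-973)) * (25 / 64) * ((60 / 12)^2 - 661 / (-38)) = -0.14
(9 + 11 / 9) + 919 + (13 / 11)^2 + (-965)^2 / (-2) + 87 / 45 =-5060364631 / 10890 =-464679.95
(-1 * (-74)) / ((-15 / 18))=-88.80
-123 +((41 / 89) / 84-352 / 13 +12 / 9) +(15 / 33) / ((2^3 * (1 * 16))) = -148.73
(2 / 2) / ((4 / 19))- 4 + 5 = 23 / 4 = 5.75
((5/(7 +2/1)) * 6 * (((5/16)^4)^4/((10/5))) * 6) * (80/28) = 3814697265625/16140901064495857664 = 0.00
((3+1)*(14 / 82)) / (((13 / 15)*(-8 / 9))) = -945 / 1066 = -0.89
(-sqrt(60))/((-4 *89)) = sqrt(15)/178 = 0.02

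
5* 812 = 4060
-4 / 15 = -0.27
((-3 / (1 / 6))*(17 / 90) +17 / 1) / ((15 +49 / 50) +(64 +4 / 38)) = 12920 / 76081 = 0.17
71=71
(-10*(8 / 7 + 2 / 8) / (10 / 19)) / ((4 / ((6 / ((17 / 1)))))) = -2223 / 952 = -2.34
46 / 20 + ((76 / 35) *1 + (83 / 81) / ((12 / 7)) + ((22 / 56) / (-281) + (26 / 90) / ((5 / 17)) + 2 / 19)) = 1397494531 / 227040975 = 6.16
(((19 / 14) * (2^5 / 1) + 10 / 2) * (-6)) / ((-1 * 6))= 339 / 7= 48.43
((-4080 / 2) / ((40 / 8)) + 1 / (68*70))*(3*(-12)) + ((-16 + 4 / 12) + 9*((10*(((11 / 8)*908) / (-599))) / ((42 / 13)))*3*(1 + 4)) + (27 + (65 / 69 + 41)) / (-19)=2148986274224 / 155748985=13797.75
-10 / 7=-1.43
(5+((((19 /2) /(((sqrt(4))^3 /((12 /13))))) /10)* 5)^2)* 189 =10835181 /10816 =1001.77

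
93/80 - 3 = -147/80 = -1.84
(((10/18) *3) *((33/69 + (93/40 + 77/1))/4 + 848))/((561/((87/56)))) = 8420701/2102016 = 4.01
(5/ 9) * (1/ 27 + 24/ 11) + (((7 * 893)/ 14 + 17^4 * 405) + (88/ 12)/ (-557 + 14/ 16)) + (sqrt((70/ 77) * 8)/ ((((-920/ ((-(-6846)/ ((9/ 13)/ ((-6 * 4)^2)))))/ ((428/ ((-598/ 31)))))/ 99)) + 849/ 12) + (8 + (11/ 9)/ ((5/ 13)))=2681807582147927/ 79281180 + 13079912832 * sqrt(55)/ 2645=70500723.59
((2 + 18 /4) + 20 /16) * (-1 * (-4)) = 31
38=38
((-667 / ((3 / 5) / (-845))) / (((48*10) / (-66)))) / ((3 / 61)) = -2626289.34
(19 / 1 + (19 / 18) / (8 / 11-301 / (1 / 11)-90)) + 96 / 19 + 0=307673107 / 12791826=24.05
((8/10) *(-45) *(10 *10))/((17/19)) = -68400/17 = -4023.53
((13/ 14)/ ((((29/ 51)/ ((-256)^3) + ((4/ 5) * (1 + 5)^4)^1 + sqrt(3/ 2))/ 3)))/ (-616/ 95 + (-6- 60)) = -17576943723492567574118400/ 474181478507552546606451784901 + 8476535360757694464000 * sqrt(6)/ 474181478507552546606451784901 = -0.00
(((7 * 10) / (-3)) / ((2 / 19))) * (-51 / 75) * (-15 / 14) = -161.50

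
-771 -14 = -785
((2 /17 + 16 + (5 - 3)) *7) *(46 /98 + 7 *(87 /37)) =1350448 /629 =2146.98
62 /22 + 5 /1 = 7.82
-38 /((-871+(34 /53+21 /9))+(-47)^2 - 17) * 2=-3021 /52628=-0.06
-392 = -392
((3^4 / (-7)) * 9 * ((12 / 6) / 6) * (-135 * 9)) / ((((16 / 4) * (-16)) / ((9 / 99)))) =-295245 / 4928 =-59.91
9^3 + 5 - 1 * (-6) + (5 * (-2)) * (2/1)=720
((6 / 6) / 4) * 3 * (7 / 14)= 3 / 8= 0.38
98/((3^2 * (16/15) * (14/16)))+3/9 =12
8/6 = 4/3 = 1.33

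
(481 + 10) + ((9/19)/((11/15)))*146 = 122329/209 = 585.31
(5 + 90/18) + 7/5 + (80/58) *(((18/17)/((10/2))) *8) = 33861/2465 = 13.74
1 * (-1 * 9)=-9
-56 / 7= -8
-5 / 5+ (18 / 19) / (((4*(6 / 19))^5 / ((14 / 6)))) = -414857 / 1327104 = -0.31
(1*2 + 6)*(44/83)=352/83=4.24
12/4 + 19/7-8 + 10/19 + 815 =108161/133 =813.24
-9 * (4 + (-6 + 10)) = -72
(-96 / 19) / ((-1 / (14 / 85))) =1344 / 1615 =0.83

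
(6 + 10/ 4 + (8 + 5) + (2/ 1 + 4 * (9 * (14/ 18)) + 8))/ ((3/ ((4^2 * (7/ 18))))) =3332/ 27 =123.41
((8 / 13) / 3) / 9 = 8 / 351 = 0.02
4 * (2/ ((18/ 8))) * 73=2336/ 9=259.56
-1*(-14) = 14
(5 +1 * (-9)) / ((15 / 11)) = -44 / 15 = -2.93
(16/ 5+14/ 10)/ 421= 23/ 2105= 0.01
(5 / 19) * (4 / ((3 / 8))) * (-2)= -320 / 57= -5.61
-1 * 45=-45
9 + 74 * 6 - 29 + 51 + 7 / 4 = 1907 / 4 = 476.75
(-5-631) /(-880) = 159 /220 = 0.72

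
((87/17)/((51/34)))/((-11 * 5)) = -58/935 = -0.06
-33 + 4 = -29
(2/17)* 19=38/17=2.24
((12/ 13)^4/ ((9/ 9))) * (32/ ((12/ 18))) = 995328/ 28561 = 34.85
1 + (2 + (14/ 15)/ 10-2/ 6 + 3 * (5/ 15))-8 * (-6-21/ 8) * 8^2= 110494/ 25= 4419.76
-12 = -12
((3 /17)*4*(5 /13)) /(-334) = -30 /36907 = -0.00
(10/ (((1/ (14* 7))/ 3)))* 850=2499000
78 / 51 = 26 / 17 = 1.53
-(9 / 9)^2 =-1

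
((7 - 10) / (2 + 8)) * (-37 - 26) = 189 / 10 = 18.90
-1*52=-52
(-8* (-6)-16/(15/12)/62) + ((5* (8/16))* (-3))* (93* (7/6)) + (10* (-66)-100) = -946093/620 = -1525.96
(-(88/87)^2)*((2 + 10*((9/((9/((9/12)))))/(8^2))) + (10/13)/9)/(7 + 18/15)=-19957135/72616986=-0.27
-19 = -19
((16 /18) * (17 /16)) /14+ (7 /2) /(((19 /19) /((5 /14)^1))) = 83 /63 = 1.32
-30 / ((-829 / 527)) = 15810 / 829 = 19.07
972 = 972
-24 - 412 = -436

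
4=4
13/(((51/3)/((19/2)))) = 247/34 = 7.26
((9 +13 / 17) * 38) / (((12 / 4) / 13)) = 82004 / 51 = 1607.92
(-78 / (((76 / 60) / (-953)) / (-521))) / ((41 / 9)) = -5228281890 / 779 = -6711530.03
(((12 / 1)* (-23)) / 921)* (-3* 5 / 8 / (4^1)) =345 / 2456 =0.14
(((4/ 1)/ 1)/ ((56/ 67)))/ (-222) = -67/ 3108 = -0.02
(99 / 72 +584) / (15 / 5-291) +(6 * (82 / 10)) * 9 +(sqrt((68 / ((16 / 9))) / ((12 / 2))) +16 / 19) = sqrt(102) / 4 +32219833 / 72960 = 444.13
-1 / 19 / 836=-1 / 15884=-0.00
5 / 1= 5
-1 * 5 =-5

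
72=72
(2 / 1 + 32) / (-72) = -17 / 36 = -0.47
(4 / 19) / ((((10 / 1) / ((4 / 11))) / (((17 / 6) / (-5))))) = -0.00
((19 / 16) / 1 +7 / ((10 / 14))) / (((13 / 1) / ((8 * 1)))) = 879 / 130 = 6.76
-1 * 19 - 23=-42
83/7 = 11.86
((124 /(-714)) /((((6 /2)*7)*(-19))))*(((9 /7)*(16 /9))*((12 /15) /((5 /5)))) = 3968 /4985505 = 0.00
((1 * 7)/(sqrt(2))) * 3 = 21 * sqrt(2)/2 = 14.85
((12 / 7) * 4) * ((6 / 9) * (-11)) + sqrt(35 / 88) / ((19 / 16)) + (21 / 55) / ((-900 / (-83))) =-5803933 / 115500 + 4 * sqrt(770) / 209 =-49.72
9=9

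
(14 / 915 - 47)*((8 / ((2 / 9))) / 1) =-515892 / 305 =-1691.45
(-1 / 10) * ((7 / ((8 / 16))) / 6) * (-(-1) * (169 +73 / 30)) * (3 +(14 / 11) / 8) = -5004139 / 39600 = -126.37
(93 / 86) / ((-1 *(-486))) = 31 / 13932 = 0.00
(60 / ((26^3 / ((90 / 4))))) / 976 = 675 / 8577088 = 0.00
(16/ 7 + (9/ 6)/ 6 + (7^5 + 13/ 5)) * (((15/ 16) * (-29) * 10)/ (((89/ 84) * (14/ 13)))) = -4005869.13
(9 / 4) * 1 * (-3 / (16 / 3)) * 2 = -81 / 32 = -2.53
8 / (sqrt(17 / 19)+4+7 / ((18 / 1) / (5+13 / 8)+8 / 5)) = 1.22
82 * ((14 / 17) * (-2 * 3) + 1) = -5494 / 17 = -323.18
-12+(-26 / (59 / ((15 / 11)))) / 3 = -7918 / 649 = -12.20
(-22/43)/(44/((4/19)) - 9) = -11/4300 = -0.00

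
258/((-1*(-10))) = 129/5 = 25.80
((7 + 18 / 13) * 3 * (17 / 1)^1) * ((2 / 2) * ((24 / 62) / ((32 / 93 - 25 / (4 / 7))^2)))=297784512 / 3389432917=0.09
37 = 37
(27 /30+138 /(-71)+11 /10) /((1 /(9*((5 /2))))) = 90 /71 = 1.27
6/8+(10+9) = 79/4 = 19.75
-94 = -94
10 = 10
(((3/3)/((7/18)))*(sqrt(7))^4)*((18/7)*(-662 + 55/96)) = -1714419/8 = -214302.38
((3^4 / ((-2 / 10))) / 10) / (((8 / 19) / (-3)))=4617 / 16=288.56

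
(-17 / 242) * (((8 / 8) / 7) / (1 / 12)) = -102 / 847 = -0.12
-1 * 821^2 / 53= -12717.75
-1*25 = -25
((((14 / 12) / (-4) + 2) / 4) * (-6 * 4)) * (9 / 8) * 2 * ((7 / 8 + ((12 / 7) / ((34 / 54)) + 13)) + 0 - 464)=157167063 / 15232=10318.22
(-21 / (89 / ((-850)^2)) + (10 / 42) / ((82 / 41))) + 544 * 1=-635211083 / 3738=-169933.41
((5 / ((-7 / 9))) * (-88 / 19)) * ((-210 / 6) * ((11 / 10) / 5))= -4356 / 19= -229.26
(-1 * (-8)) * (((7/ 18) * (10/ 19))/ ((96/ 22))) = 385/ 1026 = 0.38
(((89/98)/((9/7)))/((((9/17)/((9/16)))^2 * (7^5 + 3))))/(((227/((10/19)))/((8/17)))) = 1513/29232616896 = 0.00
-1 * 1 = -1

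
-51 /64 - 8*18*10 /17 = -93027 /1088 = -85.50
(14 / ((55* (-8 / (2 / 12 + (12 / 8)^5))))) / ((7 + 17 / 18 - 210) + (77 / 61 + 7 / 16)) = 190869 / 154873400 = 0.00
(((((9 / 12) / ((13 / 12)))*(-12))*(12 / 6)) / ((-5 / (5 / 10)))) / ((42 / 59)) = 2.33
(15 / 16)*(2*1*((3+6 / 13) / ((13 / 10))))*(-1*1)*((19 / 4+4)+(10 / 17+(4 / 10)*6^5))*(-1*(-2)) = -715979925 / 22984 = -31151.23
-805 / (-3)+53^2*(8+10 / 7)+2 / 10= 2809106 / 105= 26753.39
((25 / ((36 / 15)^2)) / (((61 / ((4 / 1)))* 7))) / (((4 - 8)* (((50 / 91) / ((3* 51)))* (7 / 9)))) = -49725 / 13664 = -3.64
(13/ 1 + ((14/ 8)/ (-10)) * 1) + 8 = 833/ 40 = 20.82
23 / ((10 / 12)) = 138 / 5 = 27.60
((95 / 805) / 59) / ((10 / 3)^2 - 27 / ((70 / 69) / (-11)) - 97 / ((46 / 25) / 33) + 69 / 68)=-58140 / 41704982549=-0.00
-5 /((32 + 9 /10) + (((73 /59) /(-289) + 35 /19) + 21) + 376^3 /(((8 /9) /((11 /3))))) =-16198450 /710380535818711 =-0.00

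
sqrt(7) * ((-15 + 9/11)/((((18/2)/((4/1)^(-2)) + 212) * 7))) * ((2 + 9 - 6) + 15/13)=-240 * sqrt(7)/6853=-0.09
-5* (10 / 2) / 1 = -25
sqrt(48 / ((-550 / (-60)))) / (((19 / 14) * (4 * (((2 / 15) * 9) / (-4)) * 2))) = -14 * sqrt(110) / 209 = -0.70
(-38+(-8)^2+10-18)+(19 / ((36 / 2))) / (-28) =17.96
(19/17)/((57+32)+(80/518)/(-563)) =2770523/220620441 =0.01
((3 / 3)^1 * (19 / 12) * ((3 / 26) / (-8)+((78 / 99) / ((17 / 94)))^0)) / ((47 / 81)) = 105165 / 39104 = 2.69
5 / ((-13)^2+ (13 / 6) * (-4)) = 15 / 481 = 0.03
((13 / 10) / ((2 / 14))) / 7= 13 / 10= 1.30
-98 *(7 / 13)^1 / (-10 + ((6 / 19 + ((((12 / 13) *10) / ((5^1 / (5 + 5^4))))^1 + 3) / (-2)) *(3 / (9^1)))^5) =1552442444408128 / 8134634586202082747794115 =0.00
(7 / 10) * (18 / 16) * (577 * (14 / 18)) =28273 / 80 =353.41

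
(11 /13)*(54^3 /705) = 577368 /3055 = 188.99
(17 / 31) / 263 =17 / 8153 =0.00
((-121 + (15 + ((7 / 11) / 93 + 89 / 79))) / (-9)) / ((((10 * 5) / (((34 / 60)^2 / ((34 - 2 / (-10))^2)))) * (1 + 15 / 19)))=72037517 / 2014913280600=0.00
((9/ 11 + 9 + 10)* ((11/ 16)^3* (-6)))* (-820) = 8111235/ 256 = 31684.51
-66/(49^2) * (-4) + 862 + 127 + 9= 2396462/2401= 998.11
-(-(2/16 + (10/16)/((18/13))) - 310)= 44723/144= 310.58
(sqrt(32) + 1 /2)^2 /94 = 2*sqrt(2) /47 + 129 /376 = 0.40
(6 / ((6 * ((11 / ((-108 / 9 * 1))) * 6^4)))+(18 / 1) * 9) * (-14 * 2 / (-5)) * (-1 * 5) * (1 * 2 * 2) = -5388740 / 297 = -18143.91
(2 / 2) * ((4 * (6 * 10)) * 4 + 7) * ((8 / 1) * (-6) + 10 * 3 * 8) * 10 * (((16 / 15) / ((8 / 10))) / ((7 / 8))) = 19804160 / 7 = 2829165.71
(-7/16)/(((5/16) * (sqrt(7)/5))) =-sqrt(7) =-2.65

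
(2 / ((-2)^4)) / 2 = 1 / 16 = 0.06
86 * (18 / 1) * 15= 23220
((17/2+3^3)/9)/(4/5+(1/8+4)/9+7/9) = 1420/733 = 1.94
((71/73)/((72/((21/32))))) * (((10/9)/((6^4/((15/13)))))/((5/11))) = 0.00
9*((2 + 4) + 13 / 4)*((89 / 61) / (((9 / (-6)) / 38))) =-187701 / 61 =-3077.07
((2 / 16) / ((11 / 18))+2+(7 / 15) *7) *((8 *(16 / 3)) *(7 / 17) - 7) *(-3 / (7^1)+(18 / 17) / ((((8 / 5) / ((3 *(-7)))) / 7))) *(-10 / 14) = 55981333 / 13872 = 4035.56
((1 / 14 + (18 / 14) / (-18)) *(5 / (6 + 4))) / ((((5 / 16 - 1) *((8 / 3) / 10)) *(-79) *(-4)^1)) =0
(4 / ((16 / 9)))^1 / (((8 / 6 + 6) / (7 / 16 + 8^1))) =3645 / 1408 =2.59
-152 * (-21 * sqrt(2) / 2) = 1596 * sqrt(2) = 2257.08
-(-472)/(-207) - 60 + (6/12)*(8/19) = -244120/3933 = -62.07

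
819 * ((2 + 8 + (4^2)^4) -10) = 53673984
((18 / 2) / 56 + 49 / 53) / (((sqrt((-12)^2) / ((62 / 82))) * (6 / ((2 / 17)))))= 99851 / 74473056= 0.00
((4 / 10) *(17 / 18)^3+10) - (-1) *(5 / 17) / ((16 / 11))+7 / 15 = 10911631 / 991440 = 11.01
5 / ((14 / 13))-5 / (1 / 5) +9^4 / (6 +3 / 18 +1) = 538869 / 602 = 895.13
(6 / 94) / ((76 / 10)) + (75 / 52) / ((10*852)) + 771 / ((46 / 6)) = 61012071479 / 606639904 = 100.57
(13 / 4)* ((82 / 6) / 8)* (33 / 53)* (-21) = -72.60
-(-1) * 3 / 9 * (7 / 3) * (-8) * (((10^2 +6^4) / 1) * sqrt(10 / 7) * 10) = -111680 * sqrt(70) / 9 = -103820.21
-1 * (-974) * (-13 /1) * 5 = -63310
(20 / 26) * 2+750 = 9770 / 13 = 751.54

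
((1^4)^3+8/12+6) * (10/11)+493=16499/33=499.97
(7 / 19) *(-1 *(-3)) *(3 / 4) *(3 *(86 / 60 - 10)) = -16191 / 760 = -21.30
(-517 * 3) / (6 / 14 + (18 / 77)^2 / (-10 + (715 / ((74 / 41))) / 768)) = -1652208253465 / 450399379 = -3668.32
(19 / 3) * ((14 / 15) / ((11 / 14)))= 7.52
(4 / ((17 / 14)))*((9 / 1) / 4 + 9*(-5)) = -2394 / 17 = -140.82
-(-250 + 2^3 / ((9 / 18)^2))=218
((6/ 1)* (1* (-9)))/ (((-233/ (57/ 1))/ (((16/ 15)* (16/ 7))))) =262656/ 8155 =32.21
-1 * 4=-4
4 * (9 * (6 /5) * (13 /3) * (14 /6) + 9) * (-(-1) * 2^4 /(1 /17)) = 643008 /5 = 128601.60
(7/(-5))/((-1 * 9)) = 7/45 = 0.16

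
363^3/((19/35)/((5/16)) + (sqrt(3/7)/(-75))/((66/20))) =1381153244625 *sqrt(21)/150961186 + 2078359402511700/75480593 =27576943.15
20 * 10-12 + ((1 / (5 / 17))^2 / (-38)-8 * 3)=155511 / 950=163.70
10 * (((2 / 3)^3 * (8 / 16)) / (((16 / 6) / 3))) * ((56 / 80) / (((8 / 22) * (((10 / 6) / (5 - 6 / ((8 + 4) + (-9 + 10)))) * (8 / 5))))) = 5.46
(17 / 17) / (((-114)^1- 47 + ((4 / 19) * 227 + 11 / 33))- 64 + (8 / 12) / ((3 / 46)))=-171 / 28498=-0.01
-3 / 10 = -0.30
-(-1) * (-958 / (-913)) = 958 / 913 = 1.05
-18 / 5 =-3.60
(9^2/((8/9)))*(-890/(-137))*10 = 1622025/274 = 5919.80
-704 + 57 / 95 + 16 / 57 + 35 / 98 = -2804021 / 3990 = -702.76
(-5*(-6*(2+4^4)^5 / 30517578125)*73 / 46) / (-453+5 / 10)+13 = 1150886518634491 / 127044677734375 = 9.06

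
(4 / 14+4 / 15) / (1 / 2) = 116 / 105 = 1.10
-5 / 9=-0.56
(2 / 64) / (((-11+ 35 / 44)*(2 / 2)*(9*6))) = -11 / 193968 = -0.00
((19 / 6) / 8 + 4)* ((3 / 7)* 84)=633 / 4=158.25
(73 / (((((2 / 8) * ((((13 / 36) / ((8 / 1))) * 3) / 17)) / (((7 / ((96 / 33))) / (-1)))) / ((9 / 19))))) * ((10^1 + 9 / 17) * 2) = -217330344 / 247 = -879879.94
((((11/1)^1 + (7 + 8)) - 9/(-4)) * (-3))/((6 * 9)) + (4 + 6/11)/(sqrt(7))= -113/72 + 50 * sqrt(7)/77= 0.15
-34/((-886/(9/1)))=153/443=0.35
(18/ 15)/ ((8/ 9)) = 27/ 20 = 1.35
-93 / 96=-31 / 32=-0.97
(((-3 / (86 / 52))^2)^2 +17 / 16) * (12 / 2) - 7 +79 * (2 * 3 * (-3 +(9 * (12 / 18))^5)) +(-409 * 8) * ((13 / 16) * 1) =100698946505031 / 27350408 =3681807.84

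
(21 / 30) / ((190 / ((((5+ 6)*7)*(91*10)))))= 49049 / 190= 258.15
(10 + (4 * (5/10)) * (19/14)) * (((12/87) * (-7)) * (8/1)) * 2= -5696/29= -196.41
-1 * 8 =-8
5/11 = 0.45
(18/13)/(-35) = -18/455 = -0.04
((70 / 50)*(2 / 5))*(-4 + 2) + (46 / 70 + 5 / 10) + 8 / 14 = 213 / 350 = 0.61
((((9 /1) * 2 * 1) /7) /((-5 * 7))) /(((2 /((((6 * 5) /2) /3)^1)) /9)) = -81 /49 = -1.65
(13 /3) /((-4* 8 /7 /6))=-91 /16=-5.69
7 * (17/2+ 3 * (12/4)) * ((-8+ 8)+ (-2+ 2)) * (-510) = 0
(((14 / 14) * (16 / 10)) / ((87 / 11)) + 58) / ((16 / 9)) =37977 / 1160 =32.74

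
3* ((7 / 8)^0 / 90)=1 / 30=0.03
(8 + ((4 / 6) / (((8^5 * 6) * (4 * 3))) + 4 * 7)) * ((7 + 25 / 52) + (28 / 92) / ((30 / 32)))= 3567994511513 / 12697731072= 280.99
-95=-95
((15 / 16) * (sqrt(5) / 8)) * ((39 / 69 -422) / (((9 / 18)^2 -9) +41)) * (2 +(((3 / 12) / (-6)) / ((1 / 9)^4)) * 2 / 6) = 1502415 * sqrt(5) / 11008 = 305.19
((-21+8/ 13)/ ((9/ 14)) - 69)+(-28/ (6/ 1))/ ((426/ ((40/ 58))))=-24263017/ 240903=-100.72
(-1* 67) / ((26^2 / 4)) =-0.40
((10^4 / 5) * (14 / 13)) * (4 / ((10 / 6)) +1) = 95200 / 13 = 7323.08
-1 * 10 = -10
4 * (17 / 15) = 68 / 15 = 4.53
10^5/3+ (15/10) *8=100036/3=33345.33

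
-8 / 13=-0.62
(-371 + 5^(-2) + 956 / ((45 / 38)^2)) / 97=125854 / 39285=3.20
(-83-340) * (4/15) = -564/5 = -112.80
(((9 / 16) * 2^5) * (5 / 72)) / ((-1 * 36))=-5 / 144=-0.03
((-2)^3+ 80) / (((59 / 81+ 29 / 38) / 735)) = 162887760 / 4591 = 35479.80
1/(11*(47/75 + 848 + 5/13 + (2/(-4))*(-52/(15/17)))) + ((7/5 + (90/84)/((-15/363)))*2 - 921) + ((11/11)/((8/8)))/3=-959324369621/989275980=-969.72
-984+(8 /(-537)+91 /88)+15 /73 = -3390268253 /3449688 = -982.78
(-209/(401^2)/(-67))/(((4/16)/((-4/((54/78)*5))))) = -43472/484815015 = -0.00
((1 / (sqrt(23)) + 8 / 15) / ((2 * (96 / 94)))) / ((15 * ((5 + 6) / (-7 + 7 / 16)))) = -329 / 31680- 329 * sqrt(23) / 388608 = -0.01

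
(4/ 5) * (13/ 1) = 52/ 5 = 10.40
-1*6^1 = -6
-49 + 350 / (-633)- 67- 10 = -80108 / 633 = -126.55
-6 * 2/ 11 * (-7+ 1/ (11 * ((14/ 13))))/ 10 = 639/ 847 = 0.75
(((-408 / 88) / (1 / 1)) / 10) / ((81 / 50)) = -85 / 297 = -0.29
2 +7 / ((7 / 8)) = 10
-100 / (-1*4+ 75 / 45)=300 / 7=42.86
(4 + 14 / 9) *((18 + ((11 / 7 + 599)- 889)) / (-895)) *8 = 50480 / 3759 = 13.43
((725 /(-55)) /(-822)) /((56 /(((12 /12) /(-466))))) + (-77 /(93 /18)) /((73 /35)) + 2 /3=-3459489010631 /533977552416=-6.48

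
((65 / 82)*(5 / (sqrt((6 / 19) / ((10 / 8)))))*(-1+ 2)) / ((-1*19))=-325*sqrt(570) / 18696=-0.42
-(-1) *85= 85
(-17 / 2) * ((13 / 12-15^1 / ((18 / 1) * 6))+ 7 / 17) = -415 / 36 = -11.53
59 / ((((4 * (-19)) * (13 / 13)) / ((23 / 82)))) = -1357 / 6232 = -0.22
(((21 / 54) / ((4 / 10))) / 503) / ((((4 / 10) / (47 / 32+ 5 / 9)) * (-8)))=-102025 / 83441664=-0.00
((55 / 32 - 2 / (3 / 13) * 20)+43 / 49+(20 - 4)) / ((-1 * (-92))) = -727883 / 432768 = -1.68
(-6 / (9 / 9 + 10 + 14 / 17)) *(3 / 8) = -51 / 268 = -0.19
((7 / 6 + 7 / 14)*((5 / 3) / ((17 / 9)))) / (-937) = -25 / 15929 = -0.00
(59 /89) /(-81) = -59 /7209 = -0.01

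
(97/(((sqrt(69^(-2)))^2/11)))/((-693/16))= -821008/7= -117286.86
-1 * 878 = -878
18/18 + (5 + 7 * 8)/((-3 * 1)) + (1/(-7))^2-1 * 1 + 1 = -2839/147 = -19.31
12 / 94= 6 / 47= 0.13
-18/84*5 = -1.07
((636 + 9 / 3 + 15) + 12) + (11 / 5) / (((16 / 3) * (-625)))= 33299967 / 50000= 666.00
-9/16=-0.56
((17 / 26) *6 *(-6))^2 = 93636 / 169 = 554.06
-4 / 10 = -2 / 5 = -0.40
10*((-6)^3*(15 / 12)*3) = -8100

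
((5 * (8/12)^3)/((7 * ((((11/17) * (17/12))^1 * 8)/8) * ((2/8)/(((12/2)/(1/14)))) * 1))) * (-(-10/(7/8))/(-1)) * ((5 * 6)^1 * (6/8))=-1536000/77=-19948.05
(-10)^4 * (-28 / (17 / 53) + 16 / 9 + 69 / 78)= -1683325000 / 1989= -846317.24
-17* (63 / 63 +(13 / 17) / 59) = -1016 / 59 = -17.22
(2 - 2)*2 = 0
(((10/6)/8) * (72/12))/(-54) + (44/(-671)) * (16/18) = -1073/13176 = -0.08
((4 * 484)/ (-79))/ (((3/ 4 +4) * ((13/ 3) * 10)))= -11616/ 97565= -0.12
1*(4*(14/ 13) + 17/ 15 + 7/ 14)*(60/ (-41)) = -4634/ 533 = -8.69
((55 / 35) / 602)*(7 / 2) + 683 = 822343 / 1204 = 683.01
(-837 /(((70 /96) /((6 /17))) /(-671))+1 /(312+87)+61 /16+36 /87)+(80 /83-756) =354087230696569 /1306134480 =271095.54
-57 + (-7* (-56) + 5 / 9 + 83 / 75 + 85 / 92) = 6988033 / 20700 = 337.59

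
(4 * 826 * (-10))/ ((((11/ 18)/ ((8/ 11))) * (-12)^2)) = -33040/ 121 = -273.06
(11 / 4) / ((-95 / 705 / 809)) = -1254759 / 76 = -16509.99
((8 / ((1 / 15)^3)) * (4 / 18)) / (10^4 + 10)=600 / 1001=0.60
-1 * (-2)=2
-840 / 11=-76.36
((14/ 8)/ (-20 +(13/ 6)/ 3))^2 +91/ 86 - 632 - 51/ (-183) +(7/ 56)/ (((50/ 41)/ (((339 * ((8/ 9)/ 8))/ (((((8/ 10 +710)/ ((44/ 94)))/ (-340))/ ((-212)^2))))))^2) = 957719809232043427999239789089/ 79310431444248155772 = 12075584406.64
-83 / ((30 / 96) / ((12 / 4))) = -3984 / 5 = -796.80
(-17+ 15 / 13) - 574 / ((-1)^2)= -7668 / 13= -589.85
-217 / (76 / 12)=-651 / 19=-34.26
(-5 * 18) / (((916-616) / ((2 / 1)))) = -3 / 5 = -0.60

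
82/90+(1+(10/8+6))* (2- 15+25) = 4496/45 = 99.91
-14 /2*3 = -21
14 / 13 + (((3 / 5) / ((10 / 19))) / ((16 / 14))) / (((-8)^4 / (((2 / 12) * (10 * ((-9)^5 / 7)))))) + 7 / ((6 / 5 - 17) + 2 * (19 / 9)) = -6550590343 / 2219376640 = -2.95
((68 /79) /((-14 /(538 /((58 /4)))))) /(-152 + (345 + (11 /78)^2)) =-222577056 /18832778321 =-0.01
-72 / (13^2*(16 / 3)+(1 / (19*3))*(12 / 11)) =-11286 / 141287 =-0.08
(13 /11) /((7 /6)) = 78 /77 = 1.01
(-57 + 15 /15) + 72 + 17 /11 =193 /11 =17.55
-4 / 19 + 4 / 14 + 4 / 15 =682 / 1995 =0.34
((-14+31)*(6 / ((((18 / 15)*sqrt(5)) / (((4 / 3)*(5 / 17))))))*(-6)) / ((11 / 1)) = -40*sqrt(5) / 11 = -8.13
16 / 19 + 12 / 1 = 244 / 19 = 12.84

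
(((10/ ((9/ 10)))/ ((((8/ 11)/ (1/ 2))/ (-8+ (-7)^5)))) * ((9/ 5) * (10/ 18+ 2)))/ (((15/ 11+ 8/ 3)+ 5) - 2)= -77993575/ 928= -84044.80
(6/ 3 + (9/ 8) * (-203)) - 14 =-1923/ 8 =-240.38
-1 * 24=-24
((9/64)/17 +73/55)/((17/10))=79919/101728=0.79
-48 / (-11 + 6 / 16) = 384 / 85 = 4.52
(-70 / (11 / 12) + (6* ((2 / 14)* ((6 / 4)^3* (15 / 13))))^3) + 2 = -19721201867 / 530513984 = -37.17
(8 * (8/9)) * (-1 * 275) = -17600/9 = -1955.56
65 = 65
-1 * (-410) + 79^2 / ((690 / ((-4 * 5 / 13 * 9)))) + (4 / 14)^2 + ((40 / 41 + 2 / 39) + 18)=547597844 / 1802073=303.87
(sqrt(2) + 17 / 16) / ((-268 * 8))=-sqrt(2) / 2144 - 17 / 34304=-0.00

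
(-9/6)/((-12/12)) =3/2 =1.50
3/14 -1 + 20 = 19.21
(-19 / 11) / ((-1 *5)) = 19 / 55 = 0.35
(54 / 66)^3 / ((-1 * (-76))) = 729 / 101156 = 0.01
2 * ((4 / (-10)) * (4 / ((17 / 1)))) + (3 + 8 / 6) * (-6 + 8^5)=36201962 / 255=141968.48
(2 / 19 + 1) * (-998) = -1103.05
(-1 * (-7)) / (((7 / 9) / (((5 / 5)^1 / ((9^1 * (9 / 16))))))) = 16 / 9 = 1.78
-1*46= -46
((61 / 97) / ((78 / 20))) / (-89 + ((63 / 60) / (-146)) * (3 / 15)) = -8906000 / 4915709643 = -0.00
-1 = -1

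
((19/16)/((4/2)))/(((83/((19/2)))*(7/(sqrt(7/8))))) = 361*sqrt(14)/148736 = 0.01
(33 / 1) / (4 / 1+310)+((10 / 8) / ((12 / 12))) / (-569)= 36769 / 357332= 0.10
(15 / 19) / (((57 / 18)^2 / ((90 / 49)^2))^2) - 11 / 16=-136609063504289 / 228387487860784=-0.60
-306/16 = -153/8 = -19.12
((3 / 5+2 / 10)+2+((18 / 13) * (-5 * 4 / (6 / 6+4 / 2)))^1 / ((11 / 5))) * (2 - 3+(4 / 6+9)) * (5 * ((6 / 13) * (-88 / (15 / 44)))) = 1405184 / 195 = 7206.07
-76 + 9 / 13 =-979 / 13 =-75.31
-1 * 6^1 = -6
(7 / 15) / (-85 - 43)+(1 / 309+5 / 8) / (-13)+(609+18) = 1611808147 / 2570880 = 626.95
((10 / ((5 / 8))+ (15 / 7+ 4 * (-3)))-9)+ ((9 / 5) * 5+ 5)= 78 / 7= 11.14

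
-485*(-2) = 970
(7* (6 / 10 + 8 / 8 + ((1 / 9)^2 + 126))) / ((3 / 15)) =361781 / 81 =4466.43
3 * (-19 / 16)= -57 / 16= -3.56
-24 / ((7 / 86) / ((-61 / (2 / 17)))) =1070184 / 7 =152883.43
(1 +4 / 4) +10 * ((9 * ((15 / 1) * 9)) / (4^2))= 6091 / 8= 761.38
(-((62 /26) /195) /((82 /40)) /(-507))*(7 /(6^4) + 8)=321625 /3414638916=0.00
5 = 5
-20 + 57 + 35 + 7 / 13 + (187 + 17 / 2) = 268.04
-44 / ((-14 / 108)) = 2376 / 7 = 339.43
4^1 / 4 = 1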